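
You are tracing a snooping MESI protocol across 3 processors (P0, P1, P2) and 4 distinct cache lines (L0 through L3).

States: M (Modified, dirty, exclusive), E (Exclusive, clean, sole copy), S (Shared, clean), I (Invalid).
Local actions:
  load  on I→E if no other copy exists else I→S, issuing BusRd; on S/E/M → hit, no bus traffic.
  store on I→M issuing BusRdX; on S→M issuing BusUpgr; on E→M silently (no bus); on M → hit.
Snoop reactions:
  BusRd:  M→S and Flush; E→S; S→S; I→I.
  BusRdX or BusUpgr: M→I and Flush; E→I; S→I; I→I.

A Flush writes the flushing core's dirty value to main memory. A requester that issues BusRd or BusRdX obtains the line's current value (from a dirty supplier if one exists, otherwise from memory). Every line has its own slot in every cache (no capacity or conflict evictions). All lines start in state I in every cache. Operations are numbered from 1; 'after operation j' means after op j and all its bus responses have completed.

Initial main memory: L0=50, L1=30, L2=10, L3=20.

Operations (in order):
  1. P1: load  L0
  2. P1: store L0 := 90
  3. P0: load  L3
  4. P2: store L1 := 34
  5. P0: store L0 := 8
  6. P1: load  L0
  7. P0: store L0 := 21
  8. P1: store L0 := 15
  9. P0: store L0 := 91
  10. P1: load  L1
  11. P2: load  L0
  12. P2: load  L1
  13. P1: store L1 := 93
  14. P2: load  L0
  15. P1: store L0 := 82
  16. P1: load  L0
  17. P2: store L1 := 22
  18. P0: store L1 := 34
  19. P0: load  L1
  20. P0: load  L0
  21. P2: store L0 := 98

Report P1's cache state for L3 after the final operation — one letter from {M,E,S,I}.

  op1 P1: load  L0 → I/E/I on L0; bus BusRd; mem=50
  op2 P1: store L0 := 90 → I/M/I on L0; bus (none); mem=50
  op3 P0: load  L3 → E/I/I on L3; bus BusRd; mem=20
  op4 P2: store L1 := 34 → I/I/M on L1; bus BusRdX; mem=30
  op5 P0: store L0 := 8 → M/I/I on L0; bus BusRdX Flush; mem=90
  op6 P1: load  L0 → S/S/I on L0; bus BusRd Flush; mem=8
  op7 P0: store L0 := 21 → M/I/I on L0; bus BusUpgr; mem=8
  op8 P1: store L0 := 15 → I/M/I on L0; bus BusRdX Flush; mem=21
  op9 P0: store L0 := 91 → M/I/I on L0; bus BusRdX Flush; mem=15
  op10 P1: load  L1 → I/S/S on L1; bus BusRd Flush; mem=34
  op11 P2: load  L0 → S/I/S on L0; bus BusRd Flush; mem=91
  op12 P2: load  L1 → I/S/S on L1; bus (none); mem=34
  op13 P1: store L1 := 93 → I/M/I on L1; bus BusUpgr; mem=34
  op14 P2: load  L0 → S/I/S on L0; bus (none); mem=91
  op15 P1: store L0 := 82 → I/M/I on L0; bus BusRdX; mem=91
  op16 P1: load  L0 → I/M/I on L0; bus (none); mem=91
  op17 P2: store L1 := 22 → I/I/M on L1; bus BusRdX Flush; mem=93
  op18 P0: store L1 := 34 → M/I/I on L1; bus BusRdX Flush; mem=22
  op19 P0: load  L1 → M/I/I on L1; bus (none); mem=22
  op20 P0: load  L0 → S/S/I on L0; bus BusRd Flush; mem=82
  op21 P2: store L0 := 98 → I/I/M on L0; bus BusRdX; mem=82

state = I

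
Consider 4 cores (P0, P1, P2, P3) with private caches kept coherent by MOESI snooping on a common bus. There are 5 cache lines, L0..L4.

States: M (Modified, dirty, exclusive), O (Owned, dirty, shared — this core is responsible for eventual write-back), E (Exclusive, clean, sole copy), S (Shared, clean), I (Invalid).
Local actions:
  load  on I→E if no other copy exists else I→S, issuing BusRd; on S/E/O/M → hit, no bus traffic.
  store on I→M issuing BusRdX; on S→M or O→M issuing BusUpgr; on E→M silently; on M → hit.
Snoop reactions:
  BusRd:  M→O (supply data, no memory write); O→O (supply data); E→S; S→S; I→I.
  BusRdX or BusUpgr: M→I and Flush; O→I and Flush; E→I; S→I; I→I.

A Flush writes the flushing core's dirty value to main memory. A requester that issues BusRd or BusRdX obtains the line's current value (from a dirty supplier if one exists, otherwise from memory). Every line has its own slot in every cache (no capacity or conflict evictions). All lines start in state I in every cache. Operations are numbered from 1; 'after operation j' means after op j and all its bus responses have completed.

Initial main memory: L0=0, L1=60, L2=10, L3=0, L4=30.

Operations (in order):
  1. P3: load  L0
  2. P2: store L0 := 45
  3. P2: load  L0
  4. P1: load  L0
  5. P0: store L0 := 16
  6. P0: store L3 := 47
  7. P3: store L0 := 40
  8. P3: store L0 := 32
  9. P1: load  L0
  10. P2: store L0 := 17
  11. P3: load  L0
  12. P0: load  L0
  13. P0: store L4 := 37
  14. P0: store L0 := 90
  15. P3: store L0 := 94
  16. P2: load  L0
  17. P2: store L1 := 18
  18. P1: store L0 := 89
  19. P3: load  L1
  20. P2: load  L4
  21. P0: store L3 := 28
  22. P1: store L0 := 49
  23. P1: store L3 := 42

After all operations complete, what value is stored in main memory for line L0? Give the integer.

memory[L0] = 94

  op1 P3: load  L0 → I/I/I/E on L0; bus BusRd; mem=0
  op2 P2: store L0 := 45 → I/I/M/I on L0; bus BusRdX; mem=0
  op3 P2: load  L0 → I/I/M/I on L0; bus (none); mem=0
  op4 P1: load  L0 → I/S/O/I on L0; bus BusRd; mem=0
  op5 P0: store L0 := 16 → M/I/I/I on L0; bus BusRdX Flush; mem=45
  op6 P0: store L3 := 47 → M/I/I/I on L3; bus BusRdX; mem=0
  op7 P3: store L0 := 40 → I/I/I/M on L0; bus BusRdX Flush; mem=16
  op8 P3: store L0 := 32 → I/I/I/M on L0; bus (none); mem=16
  op9 P1: load  L0 → I/S/I/O on L0; bus BusRd; mem=16
  op10 P2: store L0 := 17 → I/I/M/I on L0; bus BusRdX Flush; mem=32
  op11 P3: load  L0 → I/I/O/S on L0; bus BusRd; mem=32
  op12 P0: load  L0 → S/I/O/S on L0; bus BusRd; mem=32
  op13 P0: store L4 := 37 → M/I/I/I on L4; bus BusRdX; mem=30
  op14 P0: store L0 := 90 → M/I/I/I on L0; bus BusUpgr Flush; mem=17
  op15 P3: store L0 := 94 → I/I/I/M on L0; bus BusRdX Flush; mem=90
  op16 P2: load  L0 → I/I/S/O on L0; bus BusRd; mem=90
  op17 P2: store L1 := 18 → I/I/M/I on L1; bus BusRdX; mem=60
  op18 P1: store L0 := 89 → I/M/I/I on L0; bus BusRdX Flush; mem=94
  op19 P3: load  L1 → I/I/O/S on L1; bus BusRd; mem=60
  op20 P2: load  L4 → O/I/S/I on L4; bus BusRd; mem=30
  op21 P0: store L3 := 28 → M/I/I/I on L3; bus (none); mem=0
  op22 P1: store L0 := 49 → I/M/I/I on L0; bus (none); mem=94
  op23 P1: store L3 := 42 → I/M/I/I on L3; bus BusRdX Flush; mem=28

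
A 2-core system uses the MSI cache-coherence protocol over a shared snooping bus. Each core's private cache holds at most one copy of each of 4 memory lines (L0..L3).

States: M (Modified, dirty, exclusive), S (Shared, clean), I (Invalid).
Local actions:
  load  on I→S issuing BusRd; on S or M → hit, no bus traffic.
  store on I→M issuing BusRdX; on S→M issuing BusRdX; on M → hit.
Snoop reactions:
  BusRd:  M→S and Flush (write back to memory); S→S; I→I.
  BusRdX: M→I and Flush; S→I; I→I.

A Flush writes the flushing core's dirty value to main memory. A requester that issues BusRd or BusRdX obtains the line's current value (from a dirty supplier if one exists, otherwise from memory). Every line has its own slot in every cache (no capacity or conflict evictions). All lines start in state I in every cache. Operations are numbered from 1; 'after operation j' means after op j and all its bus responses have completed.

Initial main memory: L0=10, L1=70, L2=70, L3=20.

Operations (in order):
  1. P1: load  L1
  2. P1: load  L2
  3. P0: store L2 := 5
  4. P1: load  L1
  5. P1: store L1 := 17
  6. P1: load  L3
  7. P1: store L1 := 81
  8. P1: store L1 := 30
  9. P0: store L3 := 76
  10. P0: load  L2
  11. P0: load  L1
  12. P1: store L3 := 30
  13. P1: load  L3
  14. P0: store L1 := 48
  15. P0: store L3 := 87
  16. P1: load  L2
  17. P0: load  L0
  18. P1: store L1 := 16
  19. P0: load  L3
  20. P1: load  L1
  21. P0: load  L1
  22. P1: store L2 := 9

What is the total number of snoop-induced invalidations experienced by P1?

[1] P1: load  L1 | P0:I, P1:S(70) | bus: BusRd
[2] P1: load  L2 | P0:I, P1:S(70) | bus: BusRd
[3] P0: store L2 := 5 | P0:M(5), P1:I | bus: BusRdX
[4] P1: load  L1 | P0:I, P1:S(70) | bus: none
[5] P1: store L1 := 17 | P0:I, P1:M(17) | bus: BusRdX
[6] P1: load  L3 | P0:I, P1:S(20) | bus: BusRd
[7] P1: store L1 := 81 | P0:I, P1:M(81) | bus: none
[8] P1: store L1 := 30 | P0:I, P1:M(30) | bus: none
[9] P0: store L3 := 76 | P0:M(76), P1:I | bus: BusRdX
[10] P0: load  L2 | P0:M(5), P1:I | bus: none
[11] P0: load  L1 | P0:S(30), P1:S(30) | bus: BusRd,Flush
[12] P1: store L3 := 30 | P0:I, P1:M(30) | bus: BusRdX,Flush
[13] P1: load  L3 | P0:I, P1:M(30) | bus: none
[14] P0: store L1 := 48 | P0:M(48), P1:I | bus: BusRdX
[15] P0: store L3 := 87 | P0:M(87), P1:I | bus: BusRdX,Flush
[16] P1: load  L2 | P0:S(5), P1:S(5) | bus: BusRd,Flush
[17] P0: load  L0 | P0:S(10), P1:I | bus: BusRd
[18] P1: store L1 := 16 | P0:I, P1:M(16) | bus: BusRdX,Flush
[19] P0: load  L3 | P0:M(87), P1:I | bus: none
[20] P1: load  L1 | P0:I, P1:M(16) | bus: none
[21] P0: load  L1 | P0:S(16), P1:S(16) | bus: BusRd,Flush
[22] P1: store L2 := 9 | P0:I, P1:M(9) | bus: BusRdX

invalidations = 4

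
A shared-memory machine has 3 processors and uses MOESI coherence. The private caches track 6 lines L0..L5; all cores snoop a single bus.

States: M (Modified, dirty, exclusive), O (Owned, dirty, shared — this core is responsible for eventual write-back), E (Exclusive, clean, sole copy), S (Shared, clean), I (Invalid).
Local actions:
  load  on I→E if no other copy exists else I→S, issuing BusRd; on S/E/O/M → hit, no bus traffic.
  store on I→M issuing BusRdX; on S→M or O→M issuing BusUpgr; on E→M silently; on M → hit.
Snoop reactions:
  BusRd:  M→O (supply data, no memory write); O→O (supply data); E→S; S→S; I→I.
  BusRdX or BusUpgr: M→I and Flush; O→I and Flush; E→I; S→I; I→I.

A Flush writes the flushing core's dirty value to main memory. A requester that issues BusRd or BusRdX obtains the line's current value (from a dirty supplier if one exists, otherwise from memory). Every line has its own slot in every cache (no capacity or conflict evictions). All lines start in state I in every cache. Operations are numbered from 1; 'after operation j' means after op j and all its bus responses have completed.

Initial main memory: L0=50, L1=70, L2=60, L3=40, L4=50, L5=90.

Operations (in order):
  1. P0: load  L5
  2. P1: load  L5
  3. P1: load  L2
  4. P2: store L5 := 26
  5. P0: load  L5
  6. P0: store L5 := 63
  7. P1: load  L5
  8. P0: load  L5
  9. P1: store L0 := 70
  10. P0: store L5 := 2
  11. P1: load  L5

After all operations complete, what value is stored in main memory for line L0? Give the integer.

memory[L0] = 50

1. P0: load  L5  bus=[BusRd]  L5: P0=E P1=I P2=I  mem[L5]=90
2. P1: load  L5  bus=[BusRd]  L5: P0=S P1=S P2=I  mem[L5]=90
3. P1: load  L2  bus=[BusRd]  L2: P0=I P1=E P2=I  mem[L2]=60
4. P2: store L5 := 26  bus=[BusRdX]  L5: P0=I P1=I P2=M  mem[L5]=90
5. P0: load  L5  bus=[BusRd]  L5: P0=S P1=I P2=O  mem[L5]=90
6. P0: store L5 := 63  bus=[BusUpgr,Flush]  L5: P0=M P1=I P2=I  mem[L5]=26
7. P1: load  L5  bus=[BusRd]  L5: P0=O P1=S P2=I  mem[L5]=26
8. P0: load  L5  bus=[-]  L5: P0=O P1=S P2=I  mem[L5]=26
9. P1: store L0 := 70  bus=[BusRdX]  L0: P0=I P1=M P2=I  mem[L0]=50
10. P0: store L5 := 2  bus=[BusUpgr]  L5: P0=M P1=I P2=I  mem[L5]=26
11. P1: load  L5  bus=[BusRd]  L5: P0=O P1=S P2=I  mem[L5]=26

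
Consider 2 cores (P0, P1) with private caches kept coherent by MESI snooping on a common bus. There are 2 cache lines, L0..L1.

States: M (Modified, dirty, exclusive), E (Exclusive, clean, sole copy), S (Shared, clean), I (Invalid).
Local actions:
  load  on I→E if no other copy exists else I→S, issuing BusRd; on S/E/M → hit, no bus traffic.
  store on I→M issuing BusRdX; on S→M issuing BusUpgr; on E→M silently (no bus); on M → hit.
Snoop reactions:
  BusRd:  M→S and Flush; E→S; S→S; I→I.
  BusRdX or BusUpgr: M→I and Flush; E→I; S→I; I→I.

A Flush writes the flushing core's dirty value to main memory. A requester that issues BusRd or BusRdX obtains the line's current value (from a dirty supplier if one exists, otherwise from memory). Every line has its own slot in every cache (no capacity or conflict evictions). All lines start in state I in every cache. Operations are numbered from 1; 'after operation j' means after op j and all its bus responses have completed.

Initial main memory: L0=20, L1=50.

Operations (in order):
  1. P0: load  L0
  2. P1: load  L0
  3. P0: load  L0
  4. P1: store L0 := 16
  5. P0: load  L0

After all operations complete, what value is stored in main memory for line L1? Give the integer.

1. P0: load  L0  bus=[BusRd]  L0: P0=E P1=I  mem[L0]=20
2. P1: load  L0  bus=[BusRd]  L0: P0=S P1=S  mem[L0]=20
3. P0: load  L0  bus=[-]  L0: P0=S P1=S  mem[L0]=20
4. P1: store L0 := 16  bus=[BusUpgr]  L0: P0=I P1=M  mem[L0]=20
5. P0: load  L0  bus=[BusRd,Flush]  L0: P0=S P1=S  mem[L0]=16

memory[L1] = 50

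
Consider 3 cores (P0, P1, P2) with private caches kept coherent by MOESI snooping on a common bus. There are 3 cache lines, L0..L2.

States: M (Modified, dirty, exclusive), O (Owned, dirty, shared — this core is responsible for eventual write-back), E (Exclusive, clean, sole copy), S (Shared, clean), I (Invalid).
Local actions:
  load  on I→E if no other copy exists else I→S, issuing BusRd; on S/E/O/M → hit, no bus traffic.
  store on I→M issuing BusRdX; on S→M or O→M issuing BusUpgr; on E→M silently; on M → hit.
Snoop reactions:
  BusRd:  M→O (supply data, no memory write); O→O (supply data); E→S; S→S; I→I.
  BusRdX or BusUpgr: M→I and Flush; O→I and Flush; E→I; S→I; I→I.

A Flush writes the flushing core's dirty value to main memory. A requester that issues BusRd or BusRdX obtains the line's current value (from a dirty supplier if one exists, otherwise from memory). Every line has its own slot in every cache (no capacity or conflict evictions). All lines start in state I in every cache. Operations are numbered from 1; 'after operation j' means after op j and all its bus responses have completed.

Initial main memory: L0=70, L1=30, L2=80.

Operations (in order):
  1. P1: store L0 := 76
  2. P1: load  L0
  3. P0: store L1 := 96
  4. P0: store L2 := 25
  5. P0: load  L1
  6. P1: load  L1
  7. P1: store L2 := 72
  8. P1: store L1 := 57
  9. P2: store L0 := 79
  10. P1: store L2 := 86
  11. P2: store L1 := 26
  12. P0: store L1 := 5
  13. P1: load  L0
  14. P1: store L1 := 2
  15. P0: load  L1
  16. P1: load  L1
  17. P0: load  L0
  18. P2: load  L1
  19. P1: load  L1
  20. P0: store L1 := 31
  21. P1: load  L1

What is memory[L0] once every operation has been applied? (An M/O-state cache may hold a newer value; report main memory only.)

memory[L0] = 76

[1] P1: store L0 := 76 | P0:I, P1:M(76), P2:I | bus: BusRdX
[2] P1: load  L0 | P0:I, P1:M(76), P2:I | bus: none
[3] P0: store L1 := 96 | P0:M(96), P1:I, P2:I | bus: BusRdX
[4] P0: store L2 := 25 | P0:M(25), P1:I, P2:I | bus: BusRdX
[5] P0: load  L1 | P0:M(96), P1:I, P2:I | bus: none
[6] P1: load  L1 | P0:O(96), P1:S(96), P2:I | bus: BusRd
[7] P1: store L2 := 72 | P0:I, P1:M(72), P2:I | bus: BusRdX,Flush
[8] P1: store L1 := 57 | P0:I, P1:M(57), P2:I | bus: BusUpgr,Flush
[9] P2: store L0 := 79 | P0:I, P1:I, P2:M(79) | bus: BusRdX,Flush
[10] P1: store L2 := 86 | P0:I, P1:M(86), P2:I | bus: none
[11] P2: store L1 := 26 | P0:I, P1:I, P2:M(26) | bus: BusRdX,Flush
[12] P0: store L1 := 5 | P0:M(5), P1:I, P2:I | bus: BusRdX,Flush
[13] P1: load  L0 | P0:I, P1:S(79), P2:O(79) | bus: BusRd
[14] P1: store L1 := 2 | P0:I, P1:M(2), P2:I | bus: BusRdX,Flush
[15] P0: load  L1 | P0:S(2), P1:O(2), P2:I | bus: BusRd
[16] P1: load  L1 | P0:S(2), P1:O(2), P2:I | bus: none
[17] P0: load  L0 | P0:S(79), P1:S(79), P2:O(79) | bus: BusRd
[18] P2: load  L1 | P0:S(2), P1:O(2), P2:S(2) | bus: BusRd
[19] P1: load  L1 | P0:S(2), P1:O(2), P2:S(2) | bus: none
[20] P0: store L1 := 31 | P0:M(31), P1:I, P2:I | bus: BusUpgr,Flush
[21] P1: load  L1 | P0:O(31), P1:S(31), P2:I | bus: BusRd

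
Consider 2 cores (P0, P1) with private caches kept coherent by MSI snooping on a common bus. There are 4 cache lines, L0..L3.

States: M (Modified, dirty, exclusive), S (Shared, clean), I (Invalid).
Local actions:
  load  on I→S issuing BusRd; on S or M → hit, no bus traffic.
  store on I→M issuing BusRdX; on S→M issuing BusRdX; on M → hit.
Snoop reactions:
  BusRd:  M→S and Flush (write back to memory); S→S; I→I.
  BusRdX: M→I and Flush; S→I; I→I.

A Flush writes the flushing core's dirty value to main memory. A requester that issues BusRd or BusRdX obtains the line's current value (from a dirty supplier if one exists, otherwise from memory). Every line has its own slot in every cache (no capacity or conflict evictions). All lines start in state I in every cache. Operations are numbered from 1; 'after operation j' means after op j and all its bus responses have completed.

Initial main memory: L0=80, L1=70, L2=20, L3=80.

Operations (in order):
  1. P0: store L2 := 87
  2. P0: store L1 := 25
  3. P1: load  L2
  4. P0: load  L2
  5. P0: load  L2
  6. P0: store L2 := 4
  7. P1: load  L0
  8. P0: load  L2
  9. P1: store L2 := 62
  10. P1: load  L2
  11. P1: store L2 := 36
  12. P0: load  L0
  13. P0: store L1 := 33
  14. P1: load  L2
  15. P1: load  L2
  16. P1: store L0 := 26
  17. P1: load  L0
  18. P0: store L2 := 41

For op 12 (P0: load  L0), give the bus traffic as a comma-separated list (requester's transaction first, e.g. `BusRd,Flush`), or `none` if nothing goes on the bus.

  op1 P0: store L2 := 87 → M/I on L2; bus BusRdX; mem=20
  op2 P0: store L1 := 25 → M/I on L1; bus BusRdX; mem=70
  op3 P1: load  L2 → S/S on L2; bus BusRd Flush; mem=87
  op4 P0: load  L2 → S/S on L2; bus (none); mem=87
  op5 P0: load  L2 → S/S on L2; bus (none); mem=87
  op6 P0: store L2 := 4 → M/I on L2; bus BusRdX; mem=87
  op7 P1: load  L0 → I/S on L0; bus BusRd; mem=80
  op8 P0: load  L2 → M/I on L2; bus (none); mem=87
  op9 P1: store L2 := 62 → I/M on L2; bus BusRdX Flush; mem=4
  op10 P1: load  L2 → I/M on L2; bus (none); mem=4
  op11 P1: store L2 := 36 → I/M on L2; bus (none); mem=4
  op12 P0: load  L0 → S/S on L0; bus BusRd; mem=80
  op13 P0: store L1 := 33 → M/I on L1; bus (none); mem=70
  op14 P1: load  L2 → I/M on L2; bus (none); mem=4
  op15 P1: load  L2 → I/M on L2; bus (none); mem=4
  op16 P1: store L0 := 26 → I/M on L0; bus BusRdX; mem=80
  op17 P1: load  L0 → I/M on L0; bus (none); mem=80
  op18 P0: store L2 := 41 → M/I on L2; bus BusRdX Flush; mem=36

bus = BusRd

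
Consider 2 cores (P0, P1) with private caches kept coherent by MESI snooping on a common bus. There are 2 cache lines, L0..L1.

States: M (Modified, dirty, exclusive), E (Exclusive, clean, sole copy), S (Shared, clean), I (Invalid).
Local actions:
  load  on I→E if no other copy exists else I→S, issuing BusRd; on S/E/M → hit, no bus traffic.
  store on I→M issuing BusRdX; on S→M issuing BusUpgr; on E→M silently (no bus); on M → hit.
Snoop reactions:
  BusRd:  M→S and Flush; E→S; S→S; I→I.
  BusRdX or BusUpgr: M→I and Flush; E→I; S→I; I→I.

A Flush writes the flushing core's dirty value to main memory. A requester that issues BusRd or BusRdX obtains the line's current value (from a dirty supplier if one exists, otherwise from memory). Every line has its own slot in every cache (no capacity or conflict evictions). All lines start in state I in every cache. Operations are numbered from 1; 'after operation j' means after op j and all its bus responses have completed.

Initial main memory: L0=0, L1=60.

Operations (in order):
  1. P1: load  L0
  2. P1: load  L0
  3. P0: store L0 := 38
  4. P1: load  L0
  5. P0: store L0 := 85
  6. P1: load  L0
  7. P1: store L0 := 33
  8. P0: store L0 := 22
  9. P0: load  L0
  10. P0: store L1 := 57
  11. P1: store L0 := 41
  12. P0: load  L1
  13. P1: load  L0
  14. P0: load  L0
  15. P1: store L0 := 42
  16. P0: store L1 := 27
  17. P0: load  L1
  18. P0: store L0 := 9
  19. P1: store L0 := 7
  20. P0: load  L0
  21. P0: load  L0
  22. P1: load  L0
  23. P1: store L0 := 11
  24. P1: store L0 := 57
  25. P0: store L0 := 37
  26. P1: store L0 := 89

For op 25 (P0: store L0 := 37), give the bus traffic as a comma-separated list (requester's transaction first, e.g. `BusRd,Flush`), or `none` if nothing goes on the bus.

bus = BusRdX,Flush

[1] P1: load  L0 | P0:I, P1:E(0) | bus: BusRd
[2] P1: load  L0 | P0:I, P1:E(0) | bus: none
[3] P0: store L0 := 38 | P0:M(38), P1:I | bus: BusRdX
[4] P1: load  L0 | P0:S(38), P1:S(38) | bus: BusRd,Flush
[5] P0: store L0 := 85 | P0:M(85), P1:I | bus: BusUpgr
[6] P1: load  L0 | P0:S(85), P1:S(85) | bus: BusRd,Flush
[7] P1: store L0 := 33 | P0:I, P1:M(33) | bus: BusUpgr
[8] P0: store L0 := 22 | P0:M(22), P1:I | bus: BusRdX,Flush
[9] P0: load  L0 | P0:M(22), P1:I | bus: none
[10] P0: store L1 := 57 | P0:M(57), P1:I | bus: BusRdX
[11] P1: store L0 := 41 | P0:I, P1:M(41) | bus: BusRdX,Flush
[12] P0: load  L1 | P0:M(57), P1:I | bus: none
[13] P1: load  L0 | P0:I, P1:M(41) | bus: none
[14] P0: load  L0 | P0:S(41), P1:S(41) | bus: BusRd,Flush
[15] P1: store L0 := 42 | P0:I, P1:M(42) | bus: BusUpgr
[16] P0: store L1 := 27 | P0:M(27), P1:I | bus: none
[17] P0: load  L1 | P0:M(27), P1:I | bus: none
[18] P0: store L0 := 9 | P0:M(9), P1:I | bus: BusRdX,Flush
[19] P1: store L0 := 7 | P0:I, P1:M(7) | bus: BusRdX,Flush
[20] P0: load  L0 | P0:S(7), P1:S(7) | bus: BusRd,Flush
[21] P0: load  L0 | P0:S(7), P1:S(7) | bus: none
[22] P1: load  L0 | P0:S(7), P1:S(7) | bus: none
[23] P1: store L0 := 11 | P0:I, P1:M(11) | bus: BusUpgr
[24] P1: store L0 := 57 | P0:I, P1:M(57) | bus: none
[25] P0: store L0 := 37 | P0:M(37), P1:I | bus: BusRdX,Flush
[26] P1: store L0 := 89 | P0:I, P1:M(89) | bus: BusRdX,Flush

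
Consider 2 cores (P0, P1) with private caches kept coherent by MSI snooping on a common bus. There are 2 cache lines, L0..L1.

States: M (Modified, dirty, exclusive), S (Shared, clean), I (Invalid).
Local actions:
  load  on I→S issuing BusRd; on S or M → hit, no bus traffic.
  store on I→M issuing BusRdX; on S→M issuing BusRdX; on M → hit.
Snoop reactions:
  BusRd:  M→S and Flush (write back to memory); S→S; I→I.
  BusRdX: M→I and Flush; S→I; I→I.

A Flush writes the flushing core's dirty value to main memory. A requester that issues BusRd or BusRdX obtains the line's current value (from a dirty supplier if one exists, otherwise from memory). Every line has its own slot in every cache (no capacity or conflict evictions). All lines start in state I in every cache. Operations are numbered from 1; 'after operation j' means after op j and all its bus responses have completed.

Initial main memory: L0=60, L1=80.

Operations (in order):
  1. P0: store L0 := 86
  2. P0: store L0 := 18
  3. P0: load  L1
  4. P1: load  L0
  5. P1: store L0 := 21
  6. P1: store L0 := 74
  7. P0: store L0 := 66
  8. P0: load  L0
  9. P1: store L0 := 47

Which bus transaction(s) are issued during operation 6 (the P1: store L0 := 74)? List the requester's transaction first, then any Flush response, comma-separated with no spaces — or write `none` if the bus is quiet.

bus = none

[1] P0: store L0 := 86 | P0:M(86), P1:I | bus: BusRdX
[2] P0: store L0 := 18 | P0:M(18), P1:I | bus: none
[3] P0: load  L1 | P0:S(80), P1:I | bus: BusRd
[4] P1: load  L0 | P0:S(18), P1:S(18) | bus: BusRd,Flush
[5] P1: store L0 := 21 | P0:I, P1:M(21) | bus: BusRdX
[6] P1: store L0 := 74 | P0:I, P1:M(74) | bus: none
[7] P0: store L0 := 66 | P0:M(66), P1:I | bus: BusRdX,Flush
[8] P0: load  L0 | P0:M(66), P1:I | bus: none
[9] P1: store L0 := 47 | P0:I, P1:M(47) | bus: BusRdX,Flush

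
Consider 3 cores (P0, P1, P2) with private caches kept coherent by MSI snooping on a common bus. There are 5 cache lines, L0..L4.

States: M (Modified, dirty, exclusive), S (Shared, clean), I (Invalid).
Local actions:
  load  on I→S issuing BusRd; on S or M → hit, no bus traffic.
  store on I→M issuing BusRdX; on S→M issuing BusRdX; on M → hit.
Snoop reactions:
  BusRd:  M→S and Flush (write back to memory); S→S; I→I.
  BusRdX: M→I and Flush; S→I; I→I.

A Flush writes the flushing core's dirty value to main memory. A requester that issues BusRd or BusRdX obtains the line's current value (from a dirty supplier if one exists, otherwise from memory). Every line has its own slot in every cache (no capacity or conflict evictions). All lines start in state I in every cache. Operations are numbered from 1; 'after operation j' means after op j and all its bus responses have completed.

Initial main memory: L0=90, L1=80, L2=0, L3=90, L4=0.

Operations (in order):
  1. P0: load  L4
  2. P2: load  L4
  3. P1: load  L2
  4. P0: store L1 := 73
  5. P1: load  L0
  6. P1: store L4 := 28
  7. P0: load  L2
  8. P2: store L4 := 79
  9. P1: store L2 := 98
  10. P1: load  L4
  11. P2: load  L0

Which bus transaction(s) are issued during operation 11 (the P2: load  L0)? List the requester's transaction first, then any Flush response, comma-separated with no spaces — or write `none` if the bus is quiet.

bus = BusRd

1. P0: load  L4  bus=[BusRd]  L4: P0=S P1=I P2=I  mem[L4]=0
2. P2: load  L4  bus=[BusRd]  L4: P0=S P1=I P2=S  mem[L4]=0
3. P1: load  L2  bus=[BusRd]  L2: P0=I P1=S P2=I  mem[L2]=0
4. P0: store L1 := 73  bus=[BusRdX]  L1: P0=M P1=I P2=I  mem[L1]=80
5. P1: load  L0  bus=[BusRd]  L0: P0=I P1=S P2=I  mem[L0]=90
6. P1: store L4 := 28  bus=[BusRdX]  L4: P0=I P1=M P2=I  mem[L4]=0
7. P0: load  L2  bus=[BusRd]  L2: P0=S P1=S P2=I  mem[L2]=0
8. P2: store L4 := 79  bus=[BusRdX,Flush]  L4: P0=I P1=I P2=M  mem[L4]=28
9. P1: store L2 := 98  bus=[BusRdX]  L2: P0=I P1=M P2=I  mem[L2]=0
10. P1: load  L4  bus=[BusRd,Flush]  L4: P0=I P1=S P2=S  mem[L4]=79
11. P2: load  L0  bus=[BusRd]  L0: P0=I P1=S P2=S  mem[L0]=90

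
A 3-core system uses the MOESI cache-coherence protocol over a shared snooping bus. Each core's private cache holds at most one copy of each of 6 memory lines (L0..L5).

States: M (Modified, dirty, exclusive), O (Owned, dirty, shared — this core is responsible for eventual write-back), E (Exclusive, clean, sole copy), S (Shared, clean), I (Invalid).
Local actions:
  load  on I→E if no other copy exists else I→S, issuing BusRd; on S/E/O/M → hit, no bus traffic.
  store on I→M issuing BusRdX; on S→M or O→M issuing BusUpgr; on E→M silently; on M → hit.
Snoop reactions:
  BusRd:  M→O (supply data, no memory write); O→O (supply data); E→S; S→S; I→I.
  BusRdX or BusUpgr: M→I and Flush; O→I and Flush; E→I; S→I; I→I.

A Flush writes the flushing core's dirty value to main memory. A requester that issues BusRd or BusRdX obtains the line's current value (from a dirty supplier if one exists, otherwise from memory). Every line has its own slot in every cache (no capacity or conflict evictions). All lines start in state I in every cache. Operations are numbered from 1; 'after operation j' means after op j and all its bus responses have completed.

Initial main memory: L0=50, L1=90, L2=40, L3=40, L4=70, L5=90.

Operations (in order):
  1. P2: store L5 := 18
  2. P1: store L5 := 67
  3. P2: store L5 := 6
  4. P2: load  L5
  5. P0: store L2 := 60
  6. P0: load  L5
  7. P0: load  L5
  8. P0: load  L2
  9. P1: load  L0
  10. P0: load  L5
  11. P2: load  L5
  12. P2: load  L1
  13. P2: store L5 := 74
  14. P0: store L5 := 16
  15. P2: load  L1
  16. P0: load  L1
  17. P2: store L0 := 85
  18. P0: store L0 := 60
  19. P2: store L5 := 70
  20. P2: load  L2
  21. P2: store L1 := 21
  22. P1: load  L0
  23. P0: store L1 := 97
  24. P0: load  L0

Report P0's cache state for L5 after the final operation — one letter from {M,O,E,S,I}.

1. P2: store L5 := 18  bus=[BusRdX]  L5: P0=I P1=I P2=M  mem[L5]=90
2. P1: store L5 := 67  bus=[BusRdX,Flush]  L5: P0=I P1=M P2=I  mem[L5]=18
3. P2: store L5 := 6  bus=[BusRdX,Flush]  L5: P0=I P1=I P2=M  mem[L5]=67
4. P2: load  L5  bus=[-]  L5: P0=I P1=I P2=M  mem[L5]=67
5. P0: store L2 := 60  bus=[BusRdX]  L2: P0=M P1=I P2=I  mem[L2]=40
6. P0: load  L5  bus=[BusRd]  L5: P0=S P1=I P2=O  mem[L5]=67
7. P0: load  L5  bus=[-]  L5: P0=S P1=I P2=O  mem[L5]=67
8. P0: load  L2  bus=[-]  L2: P0=M P1=I P2=I  mem[L2]=40
9. P1: load  L0  bus=[BusRd]  L0: P0=I P1=E P2=I  mem[L0]=50
10. P0: load  L5  bus=[-]  L5: P0=S P1=I P2=O  mem[L5]=67
11. P2: load  L5  bus=[-]  L5: P0=S P1=I P2=O  mem[L5]=67
12. P2: load  L1  bus=[BusRd]  L1: P0=I P1=I P2=E  mem[L1]=90
13. P2: store L5 := 74  bus=[BusUpgr]  L5: P0=I P1=I P2=M  mem[L5]=67
14. P0: store L5 := 16  bus=[BusRdX,Flush]  L5: P0=M P1=I P2=I  mem[L5]=74
15. P2: load  L1  bus=[-]  L1: P0=I P1=I P2=E  mem[L1]=90
16. P0: load  L1  bus=[BusRd]  L1: P0=S P1=I P2=S  mem[L1]=90
17. P2: store L0 := 85  bus=[BusRdX]  L0: P0=I P1=I P2=M  mem[L0]=50
18. P0: store L0 := 60  bus=[BusRdX,Flush]  L0: P0=M P1=I P2=I  mem[L0]=85
19. P2: store L5 := 70  bus=[BusRdX,Flush]  L5: P0=I P1=I P2=M  mem[L5]=16
20. P2: load  L2  bus=[BusRd]  L2: P0=O P1=I P2=S  mem[L2]=40
21. P2: store L1 := 21  bus=[BusUpgr]  L1: P0=I P1=I P2=M  mem[L1]=90
22. P1: load  L0  bus=[BusRd]  L0: P0=O P1=S P2=I  mem[L0]=85
23. P0: store L1 := 97  bus=[BusRdX,Flush]  L1: P0=M P1=I P2=I  mem[L1]=21
24. P0: load  L0  bus=[-]  L0: P0=O P1=S P2=I  mem[L0]=85

state = I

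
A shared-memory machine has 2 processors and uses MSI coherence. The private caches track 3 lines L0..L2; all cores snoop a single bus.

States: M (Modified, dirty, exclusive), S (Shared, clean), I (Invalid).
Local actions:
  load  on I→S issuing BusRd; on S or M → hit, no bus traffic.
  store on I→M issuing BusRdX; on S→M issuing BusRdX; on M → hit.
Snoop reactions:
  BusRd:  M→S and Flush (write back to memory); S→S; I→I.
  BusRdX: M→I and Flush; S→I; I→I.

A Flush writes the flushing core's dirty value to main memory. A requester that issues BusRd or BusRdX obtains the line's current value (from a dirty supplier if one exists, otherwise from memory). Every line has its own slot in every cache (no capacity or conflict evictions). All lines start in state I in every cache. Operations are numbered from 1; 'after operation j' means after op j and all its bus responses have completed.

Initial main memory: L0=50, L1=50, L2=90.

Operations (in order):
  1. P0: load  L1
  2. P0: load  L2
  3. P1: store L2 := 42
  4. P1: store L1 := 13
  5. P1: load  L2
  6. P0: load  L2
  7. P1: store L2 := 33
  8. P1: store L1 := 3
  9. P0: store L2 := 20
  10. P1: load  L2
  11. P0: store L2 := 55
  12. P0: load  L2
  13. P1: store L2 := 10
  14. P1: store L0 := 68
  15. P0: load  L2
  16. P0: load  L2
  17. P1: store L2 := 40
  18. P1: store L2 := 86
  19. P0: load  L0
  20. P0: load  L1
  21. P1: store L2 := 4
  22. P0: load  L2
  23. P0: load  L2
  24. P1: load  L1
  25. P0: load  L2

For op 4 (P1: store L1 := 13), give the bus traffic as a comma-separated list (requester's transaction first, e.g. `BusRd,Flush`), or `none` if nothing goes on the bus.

bus = BusRdX

  op1 P0: load  L1 → S/I on L1; bus BusRd; mem=50
  op2 P0: load  L2 → S/I on L2; bus BusRd; mem=90
  op3 P1: store L2 := 42 → I/M on L2; bus BusRdX; mem=90
  op4 P1: store L1 := 13 → I/M on L1; bus BusRdX; mem=50
  op5 P1: load  L2 → I/M on L2; bus (none); mem=90
  op6 P0: load  L2 → S/S on L2; bus BusRd Flush; mem=42
  op7 P1: store L2 := 33 → I/M on L2; bus BusRdX; mem=42
  op8 P1: store L1 := 3 → I/M on L1; bus (none); mem=50
  op9 P0: store L2 := 20 → M/I on L2; bus BusRdX Flush; mem=33
  op10 P1: load  L2 → S/S on L2; bus BusRd Flush; mem=20
  op11 P0: store L2 := 55 → M/I on L2; bus BusRdX; mem=20
  op12 P0: load  L2 → M/I on L2; bus (none); mem=20
  op13 P1: store L2 := 10 → I/M on L2; bus BusRdX Flush; mem=55
  op14 P1: store L0 := 68 → I/M on L0; bus BusRdX; mem=50
  op15 P0: load  L2 → S/S on L2; bus BusRd Flush; mem=10
  op16 P0: load  L2 → S/S on L2; bus (none); mem=10
  op17 P1: store L2 := 40 → I/M on L2; bus BusRdX; mem=10
  op18 P1: store L2 := 86 → I/M on L2; bus (none); mem=10
  op19 P0: load  L0 → S/S on L0; bus BusRd Flush; mem=68
  op20 P0: load  L1 → S/S on L1; bus BusRd Flush; mem=3
  op21 P1: store L2 := 4 → I/M on L2; bus (none); mem=10
  op22 P0: load  L2 → S/S on L2; bus BusRd Flush; mem=4
  op23 P0: load  L2 → S/S on L2; bus (none); mem=4
  op24 P1: load  L1 → S/S on L1; bus (none); mem=3
  op25 P0: load  L2 → S/S on L2; bus (none); mem=4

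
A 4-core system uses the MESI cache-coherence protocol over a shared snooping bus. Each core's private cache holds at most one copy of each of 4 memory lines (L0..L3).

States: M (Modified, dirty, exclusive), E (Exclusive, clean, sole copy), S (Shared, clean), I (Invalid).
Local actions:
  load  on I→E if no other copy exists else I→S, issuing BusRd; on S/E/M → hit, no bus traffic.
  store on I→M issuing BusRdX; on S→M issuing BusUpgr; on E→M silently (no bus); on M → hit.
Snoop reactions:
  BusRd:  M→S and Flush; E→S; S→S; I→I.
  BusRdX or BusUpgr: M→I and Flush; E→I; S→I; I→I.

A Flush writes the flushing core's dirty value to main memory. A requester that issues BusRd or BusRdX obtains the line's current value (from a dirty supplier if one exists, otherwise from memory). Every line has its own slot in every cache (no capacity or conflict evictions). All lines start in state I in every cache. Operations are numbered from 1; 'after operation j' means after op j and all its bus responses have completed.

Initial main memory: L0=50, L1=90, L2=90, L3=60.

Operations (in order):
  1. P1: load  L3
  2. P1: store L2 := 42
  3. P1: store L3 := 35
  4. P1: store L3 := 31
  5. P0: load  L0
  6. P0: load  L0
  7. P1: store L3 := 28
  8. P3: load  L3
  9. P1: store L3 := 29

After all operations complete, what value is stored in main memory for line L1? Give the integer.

memory[L1] = 90

step 1: P1: load  L3  ⟶  IEII  (L3)  txn=BusRd  M[L3]=60
step 2: P1: store L2 := 42  ⟶  IMII  (L2)  txn=BusRdX  M[L2]=90
step 3: P1: store L3 := 35  ⟶  IMII  (L3)  txn=∅  M[L3]=60
step 4: P1: store L3 := 31  ⟶  IMII  (L3)  txn=∅  M[L3]=60
step 5: P0: load  L0  ⟶  EIII  (L0)  txn=BusRd  M[L0]=50
step 6: P0: load  L0  ⟶  EIII  (L0)  txn=∅  M[L0]=50
step 7: P1: store L3 := 28  ⟶  IMII  (L3)  txn=∅  M[L3]=60
step 8: P3: load  L3  ⟶  ISIS  (L3)  txn=BusRd+Flush  M[L3]=28
step 9: P1: store L3 := 29  ⟶  IMII  (L3)  txn=BusUpgr  M[L3]=28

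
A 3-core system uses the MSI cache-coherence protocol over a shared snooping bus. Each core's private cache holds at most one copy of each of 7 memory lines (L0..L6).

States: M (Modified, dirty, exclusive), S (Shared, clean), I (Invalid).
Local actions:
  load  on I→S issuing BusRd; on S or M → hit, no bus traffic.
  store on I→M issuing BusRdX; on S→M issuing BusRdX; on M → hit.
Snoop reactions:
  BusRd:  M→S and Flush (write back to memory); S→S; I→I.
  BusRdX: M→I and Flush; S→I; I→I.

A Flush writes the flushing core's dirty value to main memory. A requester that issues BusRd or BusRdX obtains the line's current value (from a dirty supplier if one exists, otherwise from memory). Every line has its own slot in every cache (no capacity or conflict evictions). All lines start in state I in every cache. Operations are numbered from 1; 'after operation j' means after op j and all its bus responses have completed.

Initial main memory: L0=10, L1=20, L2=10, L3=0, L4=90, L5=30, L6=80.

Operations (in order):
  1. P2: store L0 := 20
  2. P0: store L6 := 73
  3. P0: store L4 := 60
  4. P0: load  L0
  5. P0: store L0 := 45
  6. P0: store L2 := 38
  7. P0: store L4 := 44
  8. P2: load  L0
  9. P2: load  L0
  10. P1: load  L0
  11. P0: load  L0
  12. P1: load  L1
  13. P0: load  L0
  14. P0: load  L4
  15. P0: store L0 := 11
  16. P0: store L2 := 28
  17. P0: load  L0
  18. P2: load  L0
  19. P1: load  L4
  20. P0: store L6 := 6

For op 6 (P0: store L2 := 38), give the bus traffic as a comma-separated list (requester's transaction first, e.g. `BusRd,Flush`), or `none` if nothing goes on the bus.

1. P2: store L0 := 20  bus=[BusRdX]  L0: P0=I P1=I P2=M  mem[L0]=10
2. P0: store L6 := 73  bus=[BusRdX]  L6: P0=M P1=I P2=I  mem[L6]=80
3. P0: store L4 := 60  bus=[BusRdX]  L4: P0=M P1=I P2=I  mem[L4]=90
4. P0: load  L0  bus=[BusRd,Flush]  L0: P0=S P1=I P2=S  mem[L0]=20
5. P0: store L0 := 45  bus=[BusRdX]  L0: P0=M P1=I P2=I  mem[L0]=20
6. P0: store L2 := 38  bus=[BusRdX]  L2: P0=M P1=I P2=I  mem[L2]=10
7. P0: store L4 := 44  bus=[-]  L4: P0=M P1=I P2=I  mem[L4]=90
8. P2: load  L0  bus=[BusRd,Flush]  L0: P0=S P1=I P2=S  mem[L0]=45
9. P2: load  L0  bus=[-]  L0: P0=S P1=I P2=S  mem[L0]=45
10. P1: load  L0  bus=[BusRd]  L0: P0=S P1=S P2=S  mem[L0]=45
11. P0: load  L0  bus=[-]  L0: P0=S P1=S P2=S  mem[L0]=45
12. P1: load  L1  bus=[BusRd]  L1: P0=I P1=S P2=I  mem[L1]=20
13. P0: load  L0  bus=[-]  L0: P0=S P1=S P2=S  mem[L0]=45
14. P0: load  L4  bus=[-]  L4: P0=M P1=I P2=I  mem[L4]=90
15. P0: store L0 := 11  bus=[BusRdX]  L0: P0=M P1=I P2=I  mem[L0]=45
16. P0: store L2 := 28  bus=[-]  L2: P0=M P1=I P2=I  mem[L2]=10
17. P0: load  L0  bus=[-]  L0: P0=M P1=I P2=I  mem[L0]=45
18. P2: load  L0  bus=[BusRd,Flush]  L0: P0=S P1=I P2=S  mem[L0]=11
19. P1: load  L4  bus=[BusRd,Flush]  L4: P0=S P1=S P2=I  mem[L4]=44
20. P0: store L6 := 6  bus=[-]  L6: P0=M P1=I P2=I  mem[L6]=80

bus = BusRdX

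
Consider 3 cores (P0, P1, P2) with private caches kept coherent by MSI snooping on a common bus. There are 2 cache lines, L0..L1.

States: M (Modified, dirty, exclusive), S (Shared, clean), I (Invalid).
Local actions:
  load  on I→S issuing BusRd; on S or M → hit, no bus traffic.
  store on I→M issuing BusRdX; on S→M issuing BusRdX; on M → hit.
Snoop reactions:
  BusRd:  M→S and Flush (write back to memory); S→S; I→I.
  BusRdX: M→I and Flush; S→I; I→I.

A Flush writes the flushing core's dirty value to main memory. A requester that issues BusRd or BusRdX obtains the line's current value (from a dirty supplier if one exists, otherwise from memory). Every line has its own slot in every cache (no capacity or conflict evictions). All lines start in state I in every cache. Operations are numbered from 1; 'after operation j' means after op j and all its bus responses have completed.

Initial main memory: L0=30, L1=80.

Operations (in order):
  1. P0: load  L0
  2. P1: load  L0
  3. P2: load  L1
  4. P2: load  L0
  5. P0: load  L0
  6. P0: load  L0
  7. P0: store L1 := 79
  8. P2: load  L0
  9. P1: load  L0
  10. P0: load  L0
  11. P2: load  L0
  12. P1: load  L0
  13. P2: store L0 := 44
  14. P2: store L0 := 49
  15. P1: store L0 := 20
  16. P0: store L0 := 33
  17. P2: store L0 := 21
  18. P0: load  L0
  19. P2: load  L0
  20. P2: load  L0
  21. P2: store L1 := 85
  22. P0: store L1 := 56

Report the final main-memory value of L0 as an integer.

[1] P0: load  L0 | P0:S(30), P1:I, P2:I | bus: BusRd
[2] P1: load  L0 | P0:S(30), P1:S(30), P2:I | bus: BusRd
[3] P2: load  L1 | P0:I, P1:I, P2:S(80) | bus: BusRd
[4] P2: load  L0 | P0:S(30), P1:S(30), P2:S(30) | bus: BusRd
[5] P0: load  L0 | P0:S(30), P1:S(30), P2:S(30) | bus: none
[6] P0: load  L0 | P0:S(30), P1:S(30), P2:S(30) | bus: none
[7] P0: store L1 := 79 | P0:M(79), P1:I, P2:I | bus: BusRdX
[8] P2: load  L0 | P0:S(30), P1:S(30), P2:S(30) | bus: none
[9] P1: load  L0 | P0:S(30), P1:S(30), P2:S(30) | bus: none
[10] P0: load  L0 | P0:S(30), P1:S(30), P2:S(30) | bus: none
[11] P2: load  L0 | P0:S(30), P1:S(30), P2:S(30) | bus: none
[12] P1: load  L0 | P0:S(30), P1:S(30), P2:S(30) | bus: none
[13] P2: store L0 := 44 | P0:I, P1:I, P2:M(44) | bus: BusRdX
[14] P2: store L0 := 49 | P0:I, P1:I, P2:M(49) | bus: none
[15] P1: store L0 := 20 | P0:I, P1:M(20), P2:I | bus: BusRdX,Flush
[16] P0: store L0 := 33 | P0:M(33), P1:I, P2:I | bus: BusRdX,Flush
[17] P2: store L0 := 21 | P0:I, P1:I, P2:M(21) | bus: BusRdX,Flush
[18] P0: load  L0 | P0:S(21), P1:I, P2:S(21) | bus: BusRd,Flush
[19] P2: load  L0 | P0:S(21), P1:I, P2:S(21) | bus: none
[20] P2: load  L0 | P0:S(21), P1:I, P2:S(21) | bus: none
[21] P2: store L1 := 85 | P0:I, P1:I, P2:M(85) | bus: BusRdX,Flush
[22] P0: store L1 := 56 | P0:M(56), P1:I, P2:I | bus: BusRdX,Flush

memory[L0] = 21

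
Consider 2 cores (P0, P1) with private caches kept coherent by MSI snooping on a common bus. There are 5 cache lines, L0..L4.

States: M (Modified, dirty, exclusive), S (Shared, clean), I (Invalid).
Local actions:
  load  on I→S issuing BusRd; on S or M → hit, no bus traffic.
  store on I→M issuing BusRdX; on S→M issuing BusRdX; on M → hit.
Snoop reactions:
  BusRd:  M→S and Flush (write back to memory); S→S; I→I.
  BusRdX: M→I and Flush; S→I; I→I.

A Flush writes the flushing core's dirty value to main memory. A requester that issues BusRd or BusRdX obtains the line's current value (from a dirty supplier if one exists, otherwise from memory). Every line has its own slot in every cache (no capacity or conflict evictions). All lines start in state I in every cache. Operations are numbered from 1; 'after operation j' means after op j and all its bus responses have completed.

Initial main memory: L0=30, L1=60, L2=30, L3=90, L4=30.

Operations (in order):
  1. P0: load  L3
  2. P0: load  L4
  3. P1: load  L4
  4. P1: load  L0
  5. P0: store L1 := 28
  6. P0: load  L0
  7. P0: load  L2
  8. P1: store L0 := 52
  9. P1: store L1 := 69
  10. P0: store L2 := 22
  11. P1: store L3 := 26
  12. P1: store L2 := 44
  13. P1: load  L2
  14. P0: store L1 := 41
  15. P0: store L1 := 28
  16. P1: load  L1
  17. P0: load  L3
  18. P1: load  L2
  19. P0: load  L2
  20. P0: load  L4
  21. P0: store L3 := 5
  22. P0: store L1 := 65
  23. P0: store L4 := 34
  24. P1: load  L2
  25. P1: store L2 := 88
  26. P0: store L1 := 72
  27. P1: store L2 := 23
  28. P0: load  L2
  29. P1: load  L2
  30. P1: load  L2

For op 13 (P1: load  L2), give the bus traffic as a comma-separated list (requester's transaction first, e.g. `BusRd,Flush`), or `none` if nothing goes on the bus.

bus = none

  op1 P0: load  L3 → S/I on L3; bus BusRd; mem=90
  op2 P0: load  L4 → S/I on L4; bus BusRd; mem=30
  op3 P1: load  L4 → S/S on L4; bus BusRd; mem=30
  op4 P1: load  L0 → I/S on L0; bus BusRd; mem=30
  op5 P0: store L1 := 28 → M/I on L1; bus BusRdX; mem=60
  op6 P0: load  L0 → S/S on L0; bus BusRd; mem=30
  op7 P0: load  L2 → S/I on L2; bus BusRd; mem=30
  op8 P1: store L0 := 52 → I/M on L0; bus BusRdX; mem=30
  op9 P1: store L1 := 69 → I/M on L1; bus BusRdX Flush; mem=28
  op10 P0: store L2 := 22 → M/I on L2; bus BusRdX; mem=30
  op11 P1: store L3 := 26 → I/M on L3; bus BusRdX; mem=90
  op12 P1: store L2 := 44 → I/M on L2; bus BusRdX Flush; mem=22
  op13 P1: load  L2 → I/M on L2; bus (none); mem=22
  op14 P0: store L1 := 41 → M/I on L1; bus BusRdX Flush; mem=69
  op15 P0: store L1 := 28 → M/I on L1; bus (none); mem=69
  op16 P1: load  L1 → S/S on L1; bus BusRd Flush; mem=28
  op17 P0: load  L3 → S/S on L3; bus BusRd Flush; mem=26
  op18 P1: load  L2 → I/M on L2; bus (none); mem=22
  op19 P0: load  L2 → S/S on L2; bus BusRd Flush; mem=44
  op20 P0: load  L4 → S/S on L4; bus (none); mem=30
  op21 P0: store L3 := 5 → M/I on L3; bus BusRdX; mem=26
  op22 P0: store L1 := 65 → M/I on L1; bus BusRdX; mem=28
  op23 P0: store L4 := 34 → M/I on L4; bus BusRdX; mem=30
  op24 P1: load  L2 → S/S on L2; bus (none); mem=44
  op25 P1: store L2 := 88 → I/M on L2; bus BusRdX; mem=44
  op26 P0: store L1 := 72 → M/I on L1; bus (none); mem=28
  op27 P1: store L2 := 23 → I/M on L2; bus (none); mem=44
  op28 P0: load  L2 → S/S on L2; bus BusRd Flush; mem=23
  op29 P1: load  L2 → S/S on L2; bus (none); mem=23
  op30 P1: load  L2 → S/S on L2; bus (none); mem=23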